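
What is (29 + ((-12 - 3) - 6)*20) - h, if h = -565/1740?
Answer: -135955/348 ≈ -390.68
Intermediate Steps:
h = -113/348 (h = -565*1/1740 = -113/348 ≈ -0.32471)
(29 + ((-12 - 3) - 6)*20) - h = (29 + ((-12 - 3) - 6)*20) - 1*(-113/348) = (29 + (-15 - 6)*20) + 113/348 = (29 - 21*20) + 113/348 = (29 - 420) + 113/348 = -391 + 113/348 = -135955/348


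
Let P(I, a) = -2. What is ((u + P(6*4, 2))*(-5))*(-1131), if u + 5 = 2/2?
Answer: -33930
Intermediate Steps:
u = -4 (u = -5 + 2/2 = -5 + 2*(½) = -5 + 1 = -4)
((u + P(6*4, 2))*(-5))*(-1131) = ((-4 - 2)*(-5))*(-1131) = -6*(-5)*(-1131) = 30*(-1131) = -33930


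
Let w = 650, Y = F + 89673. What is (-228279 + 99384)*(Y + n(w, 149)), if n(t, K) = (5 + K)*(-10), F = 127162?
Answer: -27750449025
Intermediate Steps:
Y = 216835 (Y = 127162 + 89673 = 216835)
n(t, K) = -50 - 10*K
(-228279 + 99384)*(Y + n(w, 149)) = (-228279 + 99384)*(216835 + (-50 - 10*149)) = -128895*(216835 + (-50 - 1490)) = -128895*(216835 - 1540) = -128895*215295 = -27750449025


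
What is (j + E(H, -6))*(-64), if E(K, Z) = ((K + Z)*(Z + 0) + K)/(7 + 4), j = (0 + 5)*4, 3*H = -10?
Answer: -52352/33 ≈ -1586.4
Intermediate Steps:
H = -10/3 (H = (1/3)*(-10) = -10/3 ≈ -3.3333)
j = 20 (j = 5*4 = 20)
E(K, Z) = K/11 + Z*(K + Z)/11 (E(K, Z) = ((K + Z)*Z + K)/11 = (Z*(K + Z) + K)*(1/11) = (K + Z*(K + Z))*(1/11) = K/11 + Z*(K + Z)/11)
(j + E(H, -6))*(-64) = (20 + ((1/11)*(-10/3) + (1/11)*(-6)**2 + (1/11)*(-10/3)*(-6)))*(-64) = (20 + (-10/33 + (1/11)*36 + 20/11))*(-64) = (20 + (-10/33 + 36/11 + 20/11))*(-64) = (20 + 158/33)*(-64) = (818/33)*(-64) = -52352/33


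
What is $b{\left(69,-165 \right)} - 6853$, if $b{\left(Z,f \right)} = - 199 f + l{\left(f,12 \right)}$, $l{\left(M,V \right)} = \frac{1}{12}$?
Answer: $\frac{311785}{12} \approx 25982.0$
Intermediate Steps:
$l{\left(M,V \right)} = \frac{1}{12}$
$b{\left(Z,f \right)} = \frac{1}{12} - 199 f$ ($b{\left(Z,f \right)} = - 199 f + \frac{1}{12} = \frac{1}{12} - 199 f$)
$b{\left(69,-165 \right)} - 6853 = \left(\frac{1}{12} - -32835\right) - 6853 = \left(\frac{1}{12} + 32835\right) - 6853 = \frac{394021}{12} - 6853 = \frac{311785}{12}$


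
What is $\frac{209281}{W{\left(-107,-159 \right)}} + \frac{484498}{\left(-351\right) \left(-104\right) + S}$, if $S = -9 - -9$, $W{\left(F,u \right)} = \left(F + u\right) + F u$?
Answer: $\frac{7876740815}{305666244} \approx 25.769$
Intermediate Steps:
$W{\left(F,u \right)} = F + u + F u$
$S = 0$ ($S = -9 + 9 = 0$)
$\frac{209281}{W{\left(-107,-159 \right)}} + \frac{484498}{\left(-351\right) \left(-104\right) + S} = \frac{209281}{-107 - 159 - -17013} + \frac{484498}{\left(-351\right) \left(-104\right) + 0} = \frac{209281}{-107 - 159 + 17013} + \frac{484498}{36504 + 0} = \frac{209281}{16747} + \frac{484498}{36504} = 209281 \cdot \frac{1}{16747} + 484498 \cdot \frac{1}{36504} = \frac{209281}{16747} + \frac{242249}{18252} = \frac{7876740815}{305666244}$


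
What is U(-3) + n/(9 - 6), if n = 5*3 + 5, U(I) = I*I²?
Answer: -61/3 ≈ -20.333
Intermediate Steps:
U(I) = I³
n = 20 (n = 15 + 5 = 20)
U(-3) + n/(9 - 6) = (-3)³ + 20/(9 - 6) = -27 + 20/3 = -61/3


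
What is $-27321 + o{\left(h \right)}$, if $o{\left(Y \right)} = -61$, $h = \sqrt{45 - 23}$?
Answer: $-27382$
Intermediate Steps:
$h = \sqrt{22} \approx 4.6904$
$-27321 + o{\left(h \right)} = -27321 - 61 = -27382$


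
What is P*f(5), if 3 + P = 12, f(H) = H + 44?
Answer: 441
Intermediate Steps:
f(H) = 44 + H
P = 9 (P = -3 + 12 = 9)
P*f(5) = 9*(44 + 5) = 9*49 = 441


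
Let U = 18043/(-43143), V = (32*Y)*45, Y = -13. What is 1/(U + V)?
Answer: -43143/807655003 ≈ -5.3418e-5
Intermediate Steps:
V = -18720 (V = (32*(-13))*45 = -416*45 = -18720)
U = -18043/43143 (U = 18043*(-1/43143) = -18043/43143 ≈ -0.41821)
1/(U + V) = 1/(-18043/43143 - 18720) = 1/(-807655003/43143) = -43143/807655003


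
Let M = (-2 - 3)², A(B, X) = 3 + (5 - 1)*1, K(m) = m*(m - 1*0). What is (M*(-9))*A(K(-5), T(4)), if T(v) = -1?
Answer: -1575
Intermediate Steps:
K(m) = m² (K(m) = m*(m + 0) = m*m = m²)
A(B, X) = 7 (A(B, X) = 3 + 4*1 = 3 + 4 = 7)
M = 25 (M = (-5)² = 25)
(M*(-9))*A(K(-5), T(4)) = (25*(-9))*7 = -225*7 = -1575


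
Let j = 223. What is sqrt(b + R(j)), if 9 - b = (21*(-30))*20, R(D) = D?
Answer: 4*sqrt(802) ≈ 113.28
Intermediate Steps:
b = 12609 (b = 9 - 21*(-30)*20 = 9 - (-630)*20 = 9 - 1*(-12600) = 9 + 12600 = 12609)
sqrt(b + R(j)) = sqrt(12609 + 223) = sqrt(12832) = 4*sqrt(802)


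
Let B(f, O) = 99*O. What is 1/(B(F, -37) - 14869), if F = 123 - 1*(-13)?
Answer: -1/18532 ≈ -5.3961e-5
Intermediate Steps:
F = 136 (F = 123 + 13 = 136)
1/(B(F, -37) - 14869) = 1/(99*(-37) - 14869) = 1/(-3663 - 14869) = 1/(-18532) = -1/18532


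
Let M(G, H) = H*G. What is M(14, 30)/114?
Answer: 70/19 ≈ 3.6842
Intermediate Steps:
M(G, H) = G*H
M(14, 30)/114 = (14*30)/114 = 420*(1/114) = 70/19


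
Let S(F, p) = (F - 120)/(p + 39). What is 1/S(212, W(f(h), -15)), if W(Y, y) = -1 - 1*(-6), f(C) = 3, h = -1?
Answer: 11/23 ≈ 0.47826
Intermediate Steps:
W(Y, y) = 5 (W(Y, y) = -1 + 6 = 5)
S(F, p) = (-120 + F)/(39 + p)
1/S(212, W(f(h), -15)) = 1/((-120 + 212)/(39 + 5)) = 1/(92/44) = 1/((1/44)*92) = 1/(23/11) = 11/23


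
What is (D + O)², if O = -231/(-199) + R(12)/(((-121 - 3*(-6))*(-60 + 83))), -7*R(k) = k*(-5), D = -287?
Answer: 889788753235533316/10890112200289 ≈ 81706.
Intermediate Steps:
R(k) = 5*k/7 (R(k) = -k*(-5)/7 = -(-5)*k/7 = 5*k/7)
O = 3818733/3300017 (O = -231/(-199) + ((5/7)*12)/(((-121 - 3*(-6))*(-60 + 83))) = -231*(-1/199) + 60/(7*(((-121 + 18)*23))) = 231/199 + 60/(7*((-103*23))) = 231/199 + (60/7)/(-2369) = 231/199 + (60/7)*(-1/2369) = 231/199 - 60/16583 = 3818733/3300017 ≈ 1.1572)
(D + O)² = (-287 + 3818733/3300017)² = (-943286146/3300017)² = 889788753235533316/10890112200289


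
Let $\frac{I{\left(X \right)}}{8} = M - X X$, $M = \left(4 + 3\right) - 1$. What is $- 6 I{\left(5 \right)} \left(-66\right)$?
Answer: $-60192$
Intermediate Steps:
$M = 6$ ($M = 7 - 1 = 6$)
$I{\left(X \right)} = 48 - 8 X^{2}$ ($I{\left(X \right)} = 8 \left(6 - X X\right) = 8 \left(6 - X^{2}\right) = 48 - 8 X^{2}$)
$- 6 I{\left(5 \right)} \left(-66\right) = - 6 \left(48 - 8 \cdot 5^{2}\right) \left(-66\right) = - 6 \left(48 - 200\right) \left(-66\right) = \left(-6\right) \left(-152\right) \left(-66\right) = 912 \left(-66\right) = -60192$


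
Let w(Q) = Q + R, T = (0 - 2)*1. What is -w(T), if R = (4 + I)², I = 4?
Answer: -62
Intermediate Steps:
R = 64 (R = (4 + 4)² = 8² = 64)
T = -2 (T = -2*1 = -2)
w(Q) = 64 + Q (w(Q) = Q + 64 = 64 + Q)
-w(T) = -(64 - 2) = -1*62 = -62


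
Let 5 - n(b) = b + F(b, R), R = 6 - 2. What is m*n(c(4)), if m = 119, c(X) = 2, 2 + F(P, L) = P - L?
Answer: 833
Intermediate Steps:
R = 4
F(P, L) = -2 + P - L (F(P, L) = -2 + (P - L) = -2 + P - L)
n(b) = 11 - 2*b (n(b) = 5 - (b + (-2 + b - 1*4)) = 5 - (b + (-2 + b - 4)) = 5 - (b + (-6 + b)) = 5 - (-6 + 2*b) = 5 + (6 - 2*b) = 11 - 2*b)
m*n(c(4)) = 119*(11 - 2*2) = 119*(11 - 4) = 119*7 = 833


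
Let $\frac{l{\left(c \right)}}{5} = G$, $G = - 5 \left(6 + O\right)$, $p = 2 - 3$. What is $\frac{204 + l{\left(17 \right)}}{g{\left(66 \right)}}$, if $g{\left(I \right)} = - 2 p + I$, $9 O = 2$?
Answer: $\frac{109}{153} \approx 0.71242$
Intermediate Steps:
$O = \frac{2}{9}$ ($O = \frac{1}{9} \cdot 2 = \frac{2}{9} \approx 0.22222$)
$p = -1$ ($p = 2 - 3 = -1$)
$g{\left(I \right)} = 2 + I$ ($g{\left(I \right)} = \left(-2\right) \left(-1\right) + I = 2 + I$)
$G = - \frac{280}{9}$ ($G = - 5 \left(6 + \frac{2}{9}\right) = \left(-5\right) \frac{56}{9} = - \frac{280}{9} \approx -31.111$)
$l{\left(c \right)} = - \frac{1400}{9}$ ($l{\left(c \right)} = 5 \left(- \frac{280}{9}\right) = - \frac{1400}{9}$)
$\frac{204 + l{\left(17 \right)}}{g{\left(66 \right)}} = \frac{204 - \frac{1400}{9}}{2 + 66} = \frac{436}{9 \cdot 68} = \frac{436}{9} \cdot \frac{1}{68} = \frac{109}{153}$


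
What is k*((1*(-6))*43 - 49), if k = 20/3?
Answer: -6140/3 ≈ -2046.7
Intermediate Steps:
k = 20/3 (k = 20*(⅓) = 20/3 ≈ 6.6667)
k*((1*(-6))*43 - 49) = 20*((1*(-6))*43 - 49)/3 = 20*(-6*43 - 49)/3 = 20*(-258 - 49)/3 = (20/3)*(-307) = -6140/3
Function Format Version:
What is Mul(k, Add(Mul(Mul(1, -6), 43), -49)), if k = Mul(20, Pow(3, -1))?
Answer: Rational(-6140, 3) ≈ -2046.7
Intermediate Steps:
k = Rational(20, 3) (k = Mul(20, Rational(1, 3)) = Rational(20, 3) ≈ 6.6667)
Mul(k, Add(Mul(Mul(1, -6), 43), -49)) = Mul(Rational(20, 3), Add(Mul(Mul(1, -6), 43), -49)) = Mul(Rational(20, 3), Add(Mul(-6, 43), -49)) = Mul(Rational(20, 3), Add(-258, -49)) = Mul(Rational(20, 3), -307) = Rational(-6140, 3)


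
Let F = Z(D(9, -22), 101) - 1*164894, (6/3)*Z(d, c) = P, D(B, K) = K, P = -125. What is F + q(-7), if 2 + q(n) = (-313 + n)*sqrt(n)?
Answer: -329917/2 - 320*I*sqrt(7) ≈ -1.6496e+5 - 846.64*I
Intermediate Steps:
Z(d, c) = -125/2 (Z(d, c) = (1/2)*(-125) = -125/2)
F = -329913/2 (F = -125/2 - 1*164894 = -125/2 - 164894 = -329913/2 ≈ -1.6496e+5)
q(n) = -2 + sqrt(n)*(-313 + n) (q(n) = -2 + (-313 + n)*sqrt(n) = -2 + sqrt(n)*(-313 + n))
F + q(-7) = -329913/2 + (-2 + (-7)**(3/2) - 313*I*sqrt(7)) = -329913/2 + (-2 - 7*I*sqrt(7) - 313*I*sqrt(7)) = -329913/2 + (-2 - 320*I*sqrt(7)) = -329917/2 - 320*I*sqrt(7)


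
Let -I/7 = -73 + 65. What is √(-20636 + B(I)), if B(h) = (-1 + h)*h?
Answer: 2*I*√4389 ≈ 132.5*I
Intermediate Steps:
I = 56 (I = -7*(-73 + 65) = -7*(-8) = 56)
B(h) = h*(-1 + h)
√(-20636 + B(I)) = √(-20636 + 56*(-1 + 56)) = √(-20636 + 56*55) = √(-20636 + 3080) = √(-17556) = 2*I*√4389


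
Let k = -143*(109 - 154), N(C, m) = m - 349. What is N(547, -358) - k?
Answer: -7142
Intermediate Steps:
N(C, m) = -349 + m
k = 6435 (k = -143*(-45) = 6435)
N(547, -358) - k = (-349 - 358) - 1*6435 = -707 - 6435 = -7142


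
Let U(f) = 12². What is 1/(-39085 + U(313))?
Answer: -1/38941 ≈ -2.5680e-5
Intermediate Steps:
U(f) = 144
1/(-39085 + U(313)) = 1/(-39085 + 144) = 1/(-38941) = -1/38941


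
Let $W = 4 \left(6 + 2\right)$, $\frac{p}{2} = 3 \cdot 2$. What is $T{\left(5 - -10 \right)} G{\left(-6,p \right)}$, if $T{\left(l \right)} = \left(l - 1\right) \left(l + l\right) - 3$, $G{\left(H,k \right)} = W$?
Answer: $13344$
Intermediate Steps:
$p = 12$ ($p = 2 \cdot 3 \cdot 2 = 2 \cdot 6 = 12$)
$W = 32$ ($W = 4 \cdot 8 = 32$)
$G{\left(H,k \right)} = 32$
$T{\left(l \right)} = -3 + 2 l \left(-1 + l\right)$ ($T{\left(l \right)} = \left(-1 + l\right) 2 l - 3 = 2 l \left(-1 + l\right) - 3 = -3 + 2 l \left(-1 + l\right)$)
$T{\left(5 - -10 \right)} G{\left(-6,p \right)} = \left(-3 - 2 \left(5 - -10\right) + 2 \left(5 - -10\right)^{2}\right) 32 = \left(-3 - 2 \left(5 + 10\right) + 2 \left(5 + 10\right)^{2}\right) 32 = \left(-3 - 30 + 2 \cdot 15^{2}\right) 32 = \left(-3 - 30 + 2 \cdot 225\right) 32 = \left(-3 - 30 + 450\right) 32 = 417 \cdot 32 = 13344$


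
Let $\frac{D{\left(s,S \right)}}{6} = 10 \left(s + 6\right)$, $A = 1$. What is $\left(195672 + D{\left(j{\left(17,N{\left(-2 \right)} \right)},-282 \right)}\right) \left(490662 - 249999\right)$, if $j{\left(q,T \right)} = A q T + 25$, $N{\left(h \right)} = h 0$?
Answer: $47538643716$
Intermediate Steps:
$N{\left(h \right)} = 0$
$j{\left(q,T \right)} = 25 + T q$ ($j{\left(q,T \right)} = 1 q T + 25 = q T + 25 = T q + 25 = 25 + T q$)
$D{\left(s,S \right)} = 360 + 60 s$ ($D{\left(s,S \right)} = 6 \cdot 10 \left(s + 6\right) = 6 \cdot 10 \left(6 + s\right) = 6 \left(60 + 10 s\right) = 360 + 60 s$)
$\left(195672 + D{\left(j{\left(17,N{\left(-2 \right)} \right)},-282 \right)}\right) \left(490662 - 249999\right) = \left(195672 + \left(360 + 60 \left(25 + 0 \cdot 17\right)\right)\right) \left(490662 - 249999\right) = \left(195672 + \left(360 + 60 \left(25 + 0\right)\right)\right) 240663 = \left(195672 + \left(360 + 60 \cdot 25\right)\right) 240663 = \left(195672 + \left(360 + 1500\right)\right) 240663 = \left(195672 + 1860\right) 240663 = 197532 \cdot 240663 = 47538643716$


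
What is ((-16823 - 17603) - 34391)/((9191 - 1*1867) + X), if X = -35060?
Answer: 68817/27736 ≈ 2.4811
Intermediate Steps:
((-16823 - 17603) - 34391)/((9191 - 1*1867) + X) = ((-16823 - 17603) - 34391)/((9191 - 1*1867) - 35060) = (-34426 - 34391)/((9191 - 1867) - 35060) = -68817/(7324 - 35060) = -68817/(-27736) = -68817*(-1/27736) = 68817/27736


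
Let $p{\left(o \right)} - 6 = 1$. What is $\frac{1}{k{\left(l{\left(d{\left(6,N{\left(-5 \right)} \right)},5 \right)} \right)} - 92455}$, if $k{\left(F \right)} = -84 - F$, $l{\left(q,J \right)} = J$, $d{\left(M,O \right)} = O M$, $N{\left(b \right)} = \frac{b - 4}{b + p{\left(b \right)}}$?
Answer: $- \frac{1}{92544} \approx -1.0806 \cdot 10^{-5}$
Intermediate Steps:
$p{\left(o \right)} = 7$ ($p{\left(o \right)} = 6 + 1 = 7$)
$N{\left(b \right)} = \frac{-4 + b}{7 + b}$ ($N{\left(b \right)} = \frac{b - 4}{b + 7} = \frac{-4 + b}{7 + b}$)
$d{\left(M,O \right)} = M O$
$\frac{1}{k{\left(l{\left(d{\left(6,N{\left(-5 \right)} \right)},5 \right)} \right)} - 92455} = \frac{1}{\left(-84 - 5\right) - 92455} = \frac{1}{-89 - 92455} = \frac{1}{-92544} = - \frac{1}{92544}$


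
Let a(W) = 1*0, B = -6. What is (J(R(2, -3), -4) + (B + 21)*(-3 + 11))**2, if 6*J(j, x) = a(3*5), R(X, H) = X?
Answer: 14400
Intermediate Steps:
a(W) = 0
J(j, x) = 0 (J(j, x) = (1/6)*0 = 0)
(J(R(2, -3), -4) + (B + 21)*(-3 + 11))**2 = (0 + (-6 + 21)*(-3 + 11))**2 = (0 + 15*8)**2 = (0 + 120)**2 = 120**2 = 14400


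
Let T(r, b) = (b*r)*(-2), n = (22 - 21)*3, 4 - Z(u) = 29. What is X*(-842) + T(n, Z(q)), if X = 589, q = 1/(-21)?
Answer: -495788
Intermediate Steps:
q = -1/21 ≈ -0.047619
Z(u) = -25 (Z(u) = 4 - 1*29 = 4 - 29 = -25)
n = 3 (n = 1*3 = 3)
T(r, b) = -2*b*r
X*(-842) + T(n, Z(q)) = 589*(-842) - 2*(-25)*3 = -495938 + 150 = -495788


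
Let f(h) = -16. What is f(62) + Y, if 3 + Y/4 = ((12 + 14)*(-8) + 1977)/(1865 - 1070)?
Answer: -15184/795 ≈ -19.099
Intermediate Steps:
Y = -2464/795 (Y = -12 + 4*(((12 + 14)*(-8) + 1977)/(1865 - 1070)) = -12 + 4*((26*(-8) + 1977)/795) = -12 + 4*((-208 + 1977)*(1/795)) = -12 + 4*(1769*(1/795)) = -12 + 4*(1769/795) = -12 + 7076/795 = -2464/795 ≈ -3.0994)
f(62) + Y = -16 - 2464/795 = -15184/795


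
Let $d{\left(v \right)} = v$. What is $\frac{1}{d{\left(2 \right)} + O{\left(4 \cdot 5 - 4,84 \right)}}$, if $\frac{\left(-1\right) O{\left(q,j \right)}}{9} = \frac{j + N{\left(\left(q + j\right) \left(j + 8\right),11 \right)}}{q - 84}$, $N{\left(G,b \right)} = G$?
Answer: $\frac{17}{20923} \approx 0.0008125$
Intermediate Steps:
$O{\left(q,j \right)} = - \frac{9 \left(j + \left(8 + j\right) \left(j + q\right)\right)}{-84 + q}$ ($O{\left(q,j \right)} = - 9 \frac{j + \left(q + j\right) \left(j + 8\right)}{q - 84} = - 9 \frac{j + \left(j + q\right) \left(8 + j\right)}{-84 + q} = - 9 \frac{j + \left(8 + j\right) \left(j + q\right)}{-84 + q} = - \frac{9 \left(j + \left(8 + j\right) \left(j + q\right)\right)}{-84 + q}$)
$\frac{1}{d{\left(2 \right)} + O{\left(4 \cdot 5 - 4,84 \right)}} = \frac{1}{2 + \frac{9 \left(- 84^{2} - 756 - 8 \left(4 \cdot 5 - 4\right) - 84 \left(4 \cdot 5 - 4\right)\right)}{-84 + \left(4 \cdot 5 - 4\right)}} = \frac{1}{2 + \frac{9 \left(\left(-1\right) 7056 - 756 - 8 \left(20 - 4\right) - 84 \left(20 - 4\right)\right)}{-84 + \left(20 - 4\right)}} = \frac{1}{2 + \frac{9 \left(-7056 - 756 - 128 - 84 \cdot 16\right)}{-84 + 16}} = \frac{1}{2 + \frac{9 \left(-7056 - 756 - 128 - 1344\right)}{-68}} = \frac{1}{2 + 9 \left(- \frac{1}{68}\right) \left(-9284\right)} = \frac{1}{2 + \frac{20889}{17}} = \frac{1}{\frac{20923}{17}} = \frac{17}{20923}$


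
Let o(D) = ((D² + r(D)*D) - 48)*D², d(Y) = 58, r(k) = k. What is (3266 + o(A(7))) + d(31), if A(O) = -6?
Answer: 4188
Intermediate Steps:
o(D) = D²*(-48 + 2*D²) (o(D) = ((D² + D*D) - 48)*D² = ((D² + D²) - 48)*D² = (2*D² - 48)*D² = (-48 + 2*D²)*D² = D²*(-48 + 2*D²))
(3266 + o(A(7))) + d(31) = (3266 + 2*(-6)²*(-24 + (-6)²)) + 58 = (3266 + 2*36*(-24 + 36)) + 58 = (3266 + 2*36*12) + 58 = (3266 + 864) + 58 = 4130 + 58 = 4188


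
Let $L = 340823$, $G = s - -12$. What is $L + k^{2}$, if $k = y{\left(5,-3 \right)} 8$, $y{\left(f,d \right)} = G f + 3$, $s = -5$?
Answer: $433239$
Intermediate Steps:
$G = 7$ ($G = -5 - -12 = -5 + 12 = 7$)
$y{\left(f,d \right)} = 3 + 7 f$ ($y{\left(f,d \right)} = 7 f + 3 = 3 + 7 f$)
$k = 304$ ($k = \left(3 + 7 \cdot 5\right) 8 = \left(3 + 35\right) 8 = 38 \cdot 8 = 304$)
$L + k^{2} = 340823 + 304^{2} = 340823 + 92416 = 433239$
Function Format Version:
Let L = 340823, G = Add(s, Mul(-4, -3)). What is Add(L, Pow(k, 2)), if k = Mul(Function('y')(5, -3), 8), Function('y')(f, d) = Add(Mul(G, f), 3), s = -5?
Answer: 433239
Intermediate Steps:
G = 7 (G = Add(-5, Mul(-4, -3)) = Add(-5, 12) = 7)
Function('y')(f, d) = Add(3, Mul(7, f)) (Function('y')(f, d) = Add(Mul(7, f), 3) = Add(3, Mul(7, f)))
k = 304 (k = Mul(Add(3, Mul(7, 5)), 8) = Mul(Add(3, 35), 8) = Mul(38, 8) = 304)
Add(L, Pow(k, 2)) = Add(340823, Pow(304, 2)) = Add(340823, 92416) = 433239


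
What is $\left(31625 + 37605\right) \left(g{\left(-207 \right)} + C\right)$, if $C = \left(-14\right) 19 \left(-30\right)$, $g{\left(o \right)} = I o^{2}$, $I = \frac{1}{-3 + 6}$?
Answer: $1541267490$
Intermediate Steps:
$I = \frac{1}{3} \approx 0.33333$
$g{\left(o \right)} = \frac{o^{2}}{3}$
$C = 7980$ ($C = \left(-266\right) \left(-30\right) = 7980$)
$\left(31625 + 37605\right) \left(g{\left(-207 \right)} + C\right) = \left(31625 + 37605\right) \left(\frac{\left(-207\right)^{2}}{3} + 7980\right) = 69230 \left(\frac{1}{3} \cdot 42849 + 7980\right) = 69230 \left(14283 + 7980\right) = 69230 \cdot 22263 = 1541267490$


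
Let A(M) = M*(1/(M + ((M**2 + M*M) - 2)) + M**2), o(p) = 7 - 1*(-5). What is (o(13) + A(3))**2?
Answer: 553536/361 ≈ 1533.3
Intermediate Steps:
o(p) = 12 (o(p) = 7 + 5 = 12)
A(M) = M*(M**2 + 1/(-2 + M + 2*M**2)) (A(M) = M*(1/(M + ((M**2 + M**2) - 2)) + M**2) = M*(1/(M + (2*M**2 - 2)) + M**2) = M*(1/(M + (-2 + 2*M**2)) + M**2) = M*(1/(-2 + M + 2*M**2) + M**2) = M*(M**2 + 1/(-2 + M + 2*M**2)))
(o(13) + A(3))**2 = (12 + (3 + 3**4 - 2*3**3 + 2*3**5)/(-2 + 3 + 2*3**2))**2 = (12 + (3 + 81 - 2*27 + 2*243)/(-2 + 3 + 2*9))**2 = (12 + (3 + 81 - 54 + 486)/(-2 + 3 + 18))**2 = (12 + 516/19)**2 = (744/19)**2 = 553536/361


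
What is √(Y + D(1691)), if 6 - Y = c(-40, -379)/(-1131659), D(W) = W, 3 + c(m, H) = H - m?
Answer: √6020128015439/59561 ≈ 41.195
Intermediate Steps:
c(m, H) = -3 + H - m (c(m, H) = -3 + (H - m) = -3 + H - m)
Y = 357348/59561 (Y = 6 - (-3 - 379 - 1*(-40))/(-1131659) = 6 - (-3 - 379 + 40)*(-1)/1131659 = 6 - (-342)*(-1)/1131659 = 6 - 1*18/59561 = 6 - 18/59561 = 357348/59561 ≈ 5.9997)
√(Y + D(1691)) = √(357348/59561 + 1691) = √(101074999/59561) = √6020128015439/59561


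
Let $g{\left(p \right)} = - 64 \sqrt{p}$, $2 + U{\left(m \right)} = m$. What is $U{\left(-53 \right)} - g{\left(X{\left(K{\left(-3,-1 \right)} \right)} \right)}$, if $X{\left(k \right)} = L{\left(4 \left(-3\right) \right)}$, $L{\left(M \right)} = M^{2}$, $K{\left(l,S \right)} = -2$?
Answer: $713$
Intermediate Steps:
$U{\left(m \right)} = -2 + m$
$X{\left(k \right)} = 144$ ($X{\left(k \right)} = \left(4 \left(-3\right)\right)^{2} = \left(-12\right)^{2} = 144$)
$U{\left(-53 \right)} - g{\left(X{\left(K{\left(-3,-1 \right)} \right)} \right)} = \left(-2 - 53\right) - - 64 \sqrt{144} = -55 - \left(-64\right) 12 = -55 - -768 = -55 + 768 = 713$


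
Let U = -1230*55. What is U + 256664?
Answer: 189014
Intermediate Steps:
U = -67650
U + 256664 = -67650 + 256664 = 189014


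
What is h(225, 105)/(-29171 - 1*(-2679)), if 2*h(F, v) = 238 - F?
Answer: -13/52984 ≈ -0.00024536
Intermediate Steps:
h(F, v) = 119 - F/2 (h(F, v) = (238 - F)/2 = 119 - F/2)
h(225, 105)/(-29171 - 1*(-2679)) = (119 - 1/2*225)/(-29171 - 1*(-2679)) = (119 - 225/2)/(-29171 + 2679) = (13/2)/(-26492) = (13/2)*(-1/26492) = -13/52984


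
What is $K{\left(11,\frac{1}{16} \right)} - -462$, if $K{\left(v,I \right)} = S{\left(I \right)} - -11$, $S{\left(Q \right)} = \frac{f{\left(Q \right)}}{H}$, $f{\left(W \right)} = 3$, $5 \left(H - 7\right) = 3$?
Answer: $\frac{17989}{38} \approx 473.39$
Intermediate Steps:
$H = \frac{38}{5}$ ($H = 7 + \frac{1}{5} \cdot 3 = 7 + \frac{3}{5} = \frac{38}{5} \approx 7.6$)
$S{\left(Q \right)} = \frac{15}{38}$ ($S{\left(Q \right)} = \frac{3}{\frac{38}{5}} = 3 \cdot \frac{5}{38} = \frac{15}{38}$)
$K{\left(v,I \right)} = \frac{433}{38}$ ($K{\left(v,I \right)} = \frac{15}{38} - -11 = \frac{15}{38} + 11 = \frac{433}{38}$)
$K{\left(11,\frac{1}{16} \right)} - -462 = \frac{433}{38} - -462 = \frac{433}{38} + 462 = \frac{17989}{38}$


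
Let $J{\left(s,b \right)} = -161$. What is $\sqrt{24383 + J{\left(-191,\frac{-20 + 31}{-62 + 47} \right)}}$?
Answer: $\sqrt{24222} \approx 155.63$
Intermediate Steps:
$\sqrt{24383 + J{\left(-191,\frac{-20 + 31}{-62 + 47} \right)}} = \sqrt{24383 - 161} = \sqrt{24222}$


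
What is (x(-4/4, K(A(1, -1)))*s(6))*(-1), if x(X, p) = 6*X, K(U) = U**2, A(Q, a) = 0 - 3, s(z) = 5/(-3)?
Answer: -10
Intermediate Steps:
s(z) = -5/3 (s(z) = 5*(-1/3) = -5/3)
A(Q, a) = -3
(x(-4/4, K(A(1, -1)))*s(6))*(-1) = ((6*(-4/4))*(-5/3))*(-1) = ((6*(-4*1/4))*(-5/3))*(-1) = ((6*(-1))*(-5/3))*(-1) = -6*(-5/3)*(-1) = 10*(-1) = -10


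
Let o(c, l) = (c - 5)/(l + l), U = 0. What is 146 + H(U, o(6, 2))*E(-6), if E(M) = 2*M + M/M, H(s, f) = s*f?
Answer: 146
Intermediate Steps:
o(c, l) = (-5 + c)/(2*l) (o(c, l) = (-5 + c)/((2*l)) = (-5 + c)*(1/(2*l)) = (-5 + c)/(2*l))
H(s, f) = f*s
E(M) = 1 + 2*M (E(M) = 2*M + 1 = 1 + 2*M)
146 + H(U, o(6, 2))*E(-6) = 146 + (((½)*(-5 + 6)/2)*0)*(1 + 2*(-6)) = 146 + (((½)*(½)*1)*0)*(1 - 12) = 146 + ((¼)*0)*(-11) = 146 + 0*(-11) = 146 + 0 = 146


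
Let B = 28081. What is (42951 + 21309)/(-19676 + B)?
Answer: 12852/1681 ≈ 7.6454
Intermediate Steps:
(42951 + 21309)/(-19676 + B) = (42951 + 21309)/(-19676 + 28081) = 64260/8405 = 64260*(1/8405) = 12852/1681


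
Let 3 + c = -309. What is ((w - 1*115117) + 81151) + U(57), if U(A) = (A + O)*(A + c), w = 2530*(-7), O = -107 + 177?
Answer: -84061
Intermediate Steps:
c = -312 (c = -3 - 309 = -312)
O = 70
w = -17710
U(A) = (-312 + A)*(70 + A) (U(A) = (A + 70)*(A - 312) = (70 + A)*(-312 + A) = (-312 + A)*(70 + A))
((w - 1*115117) + 81151) + U(57) = ((-17710 - 1*115117) + 81151) + (-21840 + 57² - 242*57) = ((-17710 - 115117) + 81151) + (-21840 + 3249 - 13794) = (-132827 + 81151) - 32385 = -51676 - 32385 = -84061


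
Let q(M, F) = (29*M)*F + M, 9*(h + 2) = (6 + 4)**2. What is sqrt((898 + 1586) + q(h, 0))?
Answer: sqrt(22438)/3 ≈ 49.931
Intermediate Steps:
h = 82/9 (h = -2 + (6 + 4)**2/9 = -2 + (1/9)*10**2 = -2 + (1/9)*100 = -2 + 100/9 = 82/9 ≈ 9.1111)
q(M, F) = M + 29*F*M (q(M, F) = 29*F*M + M = M + 29*F*M)
sqrt((898 + 1586) + q(h, 0)) = sqrt((898 + 1586) + 82*(1 + 29*0)/9) = sqrt(2484 + 82*(1 + 0)/9) = sqrt(2484 + (82/9)*1) = sqrt(2484 + 82/9) = sqrt(22438/9) = sqrt(22438)/3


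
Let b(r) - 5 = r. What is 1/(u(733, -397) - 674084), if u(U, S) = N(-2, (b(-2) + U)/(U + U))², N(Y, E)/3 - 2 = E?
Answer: -537289/362147646272 ≈ -1.4836e-6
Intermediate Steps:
b(r) = 5 + r
N(Y, E) = 6 + 3*E
u(U, S) = (6 + 3*(3 + U)/(2*U))² (u(U, S) = (6 + 3*(((5 - 2) + U)/(U + U)))² = (6 + 3*((3 + U)/((2*U))))² = (6 + 3*((3 + U)*(1/(2*U))))² = (6 + 3*((3 + U)/(2*U)))² = (6 + 3*(3 + U)/(2*U))²)
1/(u(733, -397) - 674084) = 1/((9/4)*(3 + 5*733)²/733² - 674084) = 1/((9/4)*(1/537289)*(3 + 3665)² - 674084) = 1/((9/4)*(1/537289)*3668² - 674084) = 1/((9/4)*(1/537289)*13454224 - 674084) = 1/(30272004/537289 - 674084) = 1/(-362147646272/537289) = -537289/362147646272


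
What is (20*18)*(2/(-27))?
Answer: -80/3 ≈ -26.667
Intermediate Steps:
(20*18)*(2/(-27)) = 360*(2*(-1/27)) = 360*(-2/27) = -80/3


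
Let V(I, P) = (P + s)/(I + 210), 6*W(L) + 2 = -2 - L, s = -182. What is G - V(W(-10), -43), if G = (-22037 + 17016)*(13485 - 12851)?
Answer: -671679029/211 ≈ -3.1833e+6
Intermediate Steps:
W(L) = -⅔ - L/6 (W(L) = -⅓ + (-2 - L)/6 = -⅓ + (-⅓ - L/6) = -⅔ - L/6)
V(I, P) = (-182 + P)/(210 + I) (V(I, P) = (P - 182)/(I + 210) = (-182 + P)/(210 + I))
G = -3183314 (G = -5021*634 = -3183314)
G - V(W(-10), -43) = -3183314 - (-182 - 43)/(210 + (-⅔ - ⅙*(-10))) = -3183314 - (-225)/(210 + (-⅔ + 5/3)) = -3183314 - (-225)/(210 + 1) = -3183314 - (-225)/211 = -3183314 - 1*(-225/211) = -3183314 + 225/211 = -671679029/211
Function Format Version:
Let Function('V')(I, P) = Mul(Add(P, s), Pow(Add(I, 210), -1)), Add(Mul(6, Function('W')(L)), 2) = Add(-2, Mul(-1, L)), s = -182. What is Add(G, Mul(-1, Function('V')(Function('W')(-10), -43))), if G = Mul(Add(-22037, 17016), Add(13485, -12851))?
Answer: Rational(-671679029, 211) ≈ -3.1833e+6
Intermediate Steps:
Function('W')(L) = Add(Rational(-2, 3), Mul(Rational(-1, 6), L)) (Function('W')(L) = Add(Rational(-1, 3), Mul(Rational(1, 6), Add(-2, Mul(-1, L)))) = Add(Rational(-1, 3), Add(Rational(-1, 3), Mul(Rational(-1, 6), L))) = Add(Rational(-2, 3), Mul(Rational(-1, 6), L)))
Function('V')(I, P) = Mul(Pow(Add(210, I), -1), Add(-182, P)) (Function('V')(I, P) = Mul(Add(P, -182), Pow(Add(I, 210), -1)) = Mul(Add(-182, P), Pow(Add(210, I), -1)) = Mul(Pow(Add(210, I), -1), Add(-182, P)))
G = -3183314 (G = Mul(-5021, 634) = -3183314)
Add(G, Mul(-1, Function('V')(Function('W')(-10), -43))) = Add(-3183314, Mul(-1, Mul(Pow(Add(210, Add(Rational(-2, 3), Mul(Rational(-1, 6), -10))), -1), Add(-182, -43)))) = Add(-3183314, Mul(-1, Mul(Pow(Add(210, Add(Rational(-2, 3), Rational(5, 3))), -1), -225))) = Add(-3183314, Mul(-1, Mul(Pow(Add(210, 1), -1), -225))) = Add(-3183314, Mul(-1, Mul(Pow(211, -1), -225))) = Add(-3183314, Mul(-1, Mul(Rational(1, 211), -225))) = Add(-3183314, Mul(-1, Rational(-225, 211))) = Add(-3183314, Rational(225, 211)) = Rational(-671679029, 211)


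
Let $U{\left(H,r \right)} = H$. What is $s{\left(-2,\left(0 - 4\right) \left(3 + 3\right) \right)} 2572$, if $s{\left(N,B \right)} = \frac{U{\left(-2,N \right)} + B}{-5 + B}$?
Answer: $\frac{66872}{29} \approx 2305.9$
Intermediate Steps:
$s{\left(N,B \right)} = \frac{-2 + B}{-5 + B}$
$s{\left(-2,\left(0 - 4\right) \left(3 + 3\right) \right)} 2572 = \frac{-2 + \left(0 - 4\right) \left(3 + 3\right)}{-5 + \left(0 - 4\right) \left(3 + 3\right)} 2572 = \frac{-2 - 24}{-5 - 24} \cdot 2572 = \frac{1}{-29} \left(-26\right) 2572 = \left(- \frac{1}{29}\right) \left(-26\right) 2572 = \frac{26}{29} \cdot 2572 = \frac{66872}{29}$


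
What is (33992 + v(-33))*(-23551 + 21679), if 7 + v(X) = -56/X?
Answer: -699854064/11 ≈ -6.3623e+7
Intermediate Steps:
v(X) = -7 - 56/X
(33992 + v(-33))*(-23551 + 21679) = (33992 + (-7 - 56/(-33)))*(-23551 + 21679) = (33992 + (-7 - 56*(-1/33)))*(-1872) = (33992 + (-7 + 56/33))*(-1872) = (33992 - 175/33)*(-1872) = (1121561/33)*(-1872) = -699854064/11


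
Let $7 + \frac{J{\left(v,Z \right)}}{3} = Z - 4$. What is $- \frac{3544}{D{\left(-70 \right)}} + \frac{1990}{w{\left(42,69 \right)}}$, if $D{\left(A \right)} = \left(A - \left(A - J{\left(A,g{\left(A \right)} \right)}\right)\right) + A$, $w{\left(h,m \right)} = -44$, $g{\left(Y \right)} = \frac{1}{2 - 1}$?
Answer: $- \frac{5383}{550} \approx -9.7873$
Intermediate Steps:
$g{\left(Y \right)} = 1$ ($g{\left(Y \right)} = 1^{-1} = 1$)
$J{\left(v,Z \right)} = -33 + 3 Z$ ($J{\left(v,Z \right)} = -21 + 3 \left(Z - 4\right) = -21 + 3 \left(-4 + Z\right) = -21 + \left(-12 + 3 Z\right) = -33 + 3 Z$)
$D{\left(A \right)} = -30 + A$ ($D{\left(A \right)} = \left(A - \left(30 + A\right)\right) + A = -30 + A$)
$- \frac{3544}{D{\left(-70 \right)}} + \frac{1990}{w{\left(42,69 \right)}} = - \frac{3544}{-30 - 70} + \frac{1990}{-44} = - \frac{3544}{-100} + 1990 \left(- \frac{1}{44}\right) = \left(-3544\right) \left(- \frac{1}{100}\right) - \frac{995}{22} = \frac{886}{25} - \frac{995}{22} = - \frac{5383}{550}$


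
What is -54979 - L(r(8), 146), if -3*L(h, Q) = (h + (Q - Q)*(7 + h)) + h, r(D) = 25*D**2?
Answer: -161737/3 ≈ -53912.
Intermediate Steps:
L(h, Q) = -2*h/3 (L(h, Q) = -((h + (Q - Q)*(7 + h)) + h)/3 = -((h + 0*(7 + h)) + h)/3 = -((h + 0) + h)/3 = -(h + h)/3 = -2*h/3)
-54979 - L(r(8), 146) = -54979 - (-2)*25*8**2/3 = -54979 - (-2)*25*64/3 = -54979 - (-2)*1600/3 = -54979 - 1*(-3200/3) = -54979 + 3200/3 = -161737/3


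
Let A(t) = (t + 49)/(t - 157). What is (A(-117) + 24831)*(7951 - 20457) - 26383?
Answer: -42547538257/137 ≈ -3.1057e+8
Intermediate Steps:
A(t) = (49 + t)/(-157 + t)
(A(-117) + 24831)*(7951 - 20457) - 26383 = ((49 - 117)/(-157 - 117) + 24831)*(7951 - 20457) - 26383 = (-68/(-274) + 24831)*(-12506) - 26383 = (-1/274*(-68) + 24831)*(-12506) - 26383 = (34/137 + 24831)*(-12506) - 26383 = (3401881/137)*(-12506) - 26383 = -42543923786/137 - 26383 = -42547538257/137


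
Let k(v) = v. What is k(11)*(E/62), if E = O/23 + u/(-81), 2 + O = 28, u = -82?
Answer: 21956/57753 ≈ 0.38017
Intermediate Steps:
O = 26 (O = -2 + 28 = 26)
E = 3992/1863 (E = 26/23 - 82/(-81) = 26*(1/23) - 82*(-1/81) = 26/23 + 82/81 = 3992/1863 ≈ 2.1428)
k(11)*(E/62) = 11*((3992/1863)/62) = 11*((3992/1863)*(1/62)) = 11*(1996/57753) = 21956/57753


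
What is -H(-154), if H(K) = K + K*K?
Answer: -23562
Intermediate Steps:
H(K) = K + K²
-H(-154) = -(-154)*(1 - 154) = -(-154)*(-153) = -1*23562 = -23562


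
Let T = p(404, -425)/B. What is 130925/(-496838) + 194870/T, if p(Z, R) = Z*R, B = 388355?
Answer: -188000478662894/426535423 ≈ -4.4076e+5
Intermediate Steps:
p(Z, R) = R*Z
T = -34340/77671 (T = -425*404/388355 = -171700*1/388355 = -34340/77671 ≈ -0.44212)
130925/(-496838) + 194870/T = 130925/(-496838) + 194870/(-34340/77671) = 130925*(-1/496838) + 194870*(-77671/34340) = -130925/496838 - 1513574777/3434 = -188000478662894/426535423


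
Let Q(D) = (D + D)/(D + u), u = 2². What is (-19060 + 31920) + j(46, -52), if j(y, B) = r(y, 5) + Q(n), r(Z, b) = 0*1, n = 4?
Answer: 12861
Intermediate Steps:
u = 4
r(Z, b) = 0
Q(D) = 2*D/(4 + D) (Q(D) = (D + D)/(D + 4) = (2*D)/(4 + D) = 2*D/(4 + D))
j(y, B) = 1 (j(y, B) = 0 + 2*4/(4 + 4) = 0 + 2*4/8 = 0 + 2*4*(⅛) = 0 + 1 = 1)
(-19060 + 31920) + j(46, -52) = (-19060 + 31920) + 1 = 12860 + 1 = 12861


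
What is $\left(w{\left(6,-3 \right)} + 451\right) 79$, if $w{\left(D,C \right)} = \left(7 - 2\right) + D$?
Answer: $36498$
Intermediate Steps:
$w{\left(D,C \right)} = 5 + D$
$\left(w{\left(6,-3 \right)} + 451\right) 79 = \left(\left(5 + 6\right) + 451\right) 79 = \left(11 + 451\right) 79 = 462 \cdot 79 = 36498$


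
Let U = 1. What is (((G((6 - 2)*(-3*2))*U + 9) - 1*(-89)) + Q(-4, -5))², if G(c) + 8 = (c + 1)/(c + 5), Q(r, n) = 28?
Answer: 5130225/361 ≈ 14211.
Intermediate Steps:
G(c) = -8 + (1 + c)/(5 + c) (G(c) = -8 + (c + 1)/(c + 5) = -8 + (1 + c)/(5 + c))
(((G((6 - 2)*(-3*2))*U + 9) - 1*(-89)) + Q(-4, -5))² = (((((-39 - 7*(6 - 2)*(-3*2))/(5 + (6 - 2)*(-3*2)))*1 + 9) - 1*(-89)) + 28)² = (((((-39 - 28*(-6))/(5 + 4*(-6)))*1 + 9) + 89) + 28)² = (((((-39 - 7*(-24))/(5 - 24))*1 + 9) + 89) + 28)² = (((((-39 + 168)/(-19))*1 + 9) + 89) + 28)² = (((-1/19*129*1 + 9) + 89) + 28)² = (((-129/19*1 + 9) + 89) + 28)² = (((-129/19 + 9) + 89) + 28)² = ((42/19 + 89) + 28)² = (1733/19 + 28)² = (2265/19)² = 5130225/361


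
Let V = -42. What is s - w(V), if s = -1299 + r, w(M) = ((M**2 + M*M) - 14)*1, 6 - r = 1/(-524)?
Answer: -2518867/524 ≈ -4807.0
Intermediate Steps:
r = 3145/524 (r = 6 - 1/(-524) = 6 - 1*(-1/524) = 6 + 1/524 = 3145/524 ≈ 6.0019)
w(M) = -14 + 2*M**2 (w(M) = ((M**2 + M**2) - 14)*1 = (2*M**2 - 14)*1 = (-14 + 2*M**2)*1 = -14 + 2*M**2)
s = -677531/524 (s = -1299 + 3145/524 = -677531/524 ≈ -1293.0)
s - w(V) = -677531/524 - (-14 + 2*(-42)**2) = -677531/524 - (-14 + 2*1764) = -677531/524 - (-14 + 3528) = -677531/524 - 1*3514 = -677531/524 - 3514 = -2518867/524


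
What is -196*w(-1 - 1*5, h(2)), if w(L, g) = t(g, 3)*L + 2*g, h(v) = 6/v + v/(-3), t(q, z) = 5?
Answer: 14896/3 ≈ 4965.3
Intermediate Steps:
h(v) = 6/v - v/3 (h(v) = 6/v + v*(-⅓) = 6/v - v/3)
w(L, g) = 2*g + 5*L (w(L, g) = 5*L + 2*g = 2*g + 5*L)
-196*w(-1 - 1*5, h(2)) = -196*(2*(6/2 - ⅓*2) + 5*(-1 - 1*5)) = -196*(2*(6*(½) - ⅔) + 5*(-1 - 5)) = -196*(2*(3 - ⅔) + 5*(-6)) = -196*(2*(7/3) - 30) = -196*(14/3 - 30) = -196*(-76/3) = 14896/3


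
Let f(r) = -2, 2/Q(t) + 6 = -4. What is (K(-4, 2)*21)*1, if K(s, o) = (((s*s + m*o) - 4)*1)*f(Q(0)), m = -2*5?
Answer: 336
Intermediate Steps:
Q(t) = -1/5 (Q(t) = 2/(-6 - 4) = 2/(-10) = 2*(-1/10) = -1/5)
m = -10
K(s, o) = 8 - 2*s**2 + 20*o (K(s, o) = (((s*s - 10*o) - 4)*1)*(-2) = (((s**2 - 10*o) - 4)*1)*(-2) = ((-4 + s**2 - 10*o)*1)*(-2) = (-4 + s**2 - 10*o)*(-2) = 8 - 2*s**2 + 20*o)
(K(-4, 2)*21)*1 = ((8 - 2*(-4)**2 + 20*2)*21)*1 = ((8 - 2*16 + 40)*21)*1 = ((8 - 32 + 40)*21)*1 = (16*21)*1 = 336*1 = 336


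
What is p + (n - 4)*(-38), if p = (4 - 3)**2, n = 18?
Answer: -531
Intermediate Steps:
p = 1 (p = 1**2 = 1)
p + (n - 4)*(-38) = 1 + (18 - 4)*(-38) = 1 + 14*(-38) = 1 - 532 = -531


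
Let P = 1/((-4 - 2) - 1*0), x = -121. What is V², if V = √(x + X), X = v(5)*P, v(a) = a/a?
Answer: -727/6 ≈ -121.17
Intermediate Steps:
P = -⅙ (P = 1/(-6 + 0) = 1/(-6) = -⅙ ≈ -0.16667)
v(a) = 1
X = -⅙ (X = 1*(-⅙) = -⅙ ≈ -0.16667)
V = I*√4362/6 (V = √(-121 - ⅙) = √(-727/6) = I*√4362/6 ≈ 11.008*I)
V² = (I*√4362/6)² = -727/6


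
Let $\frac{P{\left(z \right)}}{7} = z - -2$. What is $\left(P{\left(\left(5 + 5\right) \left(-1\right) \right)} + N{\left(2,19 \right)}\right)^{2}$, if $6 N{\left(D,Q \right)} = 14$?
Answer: $\frac{25921}{9} \approx 2880.1$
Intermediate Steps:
$N{\left(D,Q \right)} = \frac{7}{3}$ ($N{\left(D,Q \right)} = \frac{1}{6} \cdot 14 = \frac{7}{3}$)
$P{\left(z \right)} = 14 + 7 z$ ($P{\left(z \right)} = 7 \left(z - -2\right) = 7 \left(z + 2\right) = 7 \left(2 + z\right) = 14 + 7 z$)
$\left(P{\left(\left(5 + 5\right) \left(-1\right) \right)} + N{\left(2,19 \right)}\right)^{2} = \left(\left(14 + 7 \left(5 + 5\right) \left(-1\right)\right) + \frac{7}{3}\right)^{2} = \left(\left(14 + 7 \cdot 10 \left(-1\right)\right) + \frac{7}{3}\right)^{2} = \left(\left(14 + 7 \left(-10\right)\right) + \frac{7}{3}\right)^{2} = \left(\left(14 - 70\right) + \frac{7}{3}\right)^{2} = \left(-56 + \frac{7}{3}\right)^{2} = \left(- \frac{161}{3}\right)^{2} = \frac{25921}{9}$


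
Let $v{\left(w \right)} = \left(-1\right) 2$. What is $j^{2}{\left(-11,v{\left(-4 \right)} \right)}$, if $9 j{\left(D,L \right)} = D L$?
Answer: $\frac{484}{81} \approx 5.9753$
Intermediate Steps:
$v{\left(w \right)} = -2$
$j{\left(D,L \right)} = \frac{D L}{9}$
$j^{2}{\left(-11,v{\left(-4 \right)} \right)} = \left(\frac{1}{9} \left(-11\right) \left(-2\right)\right)^{2} = \left(\frac{22}{9}\right)^{2} = \frac{484}{81}$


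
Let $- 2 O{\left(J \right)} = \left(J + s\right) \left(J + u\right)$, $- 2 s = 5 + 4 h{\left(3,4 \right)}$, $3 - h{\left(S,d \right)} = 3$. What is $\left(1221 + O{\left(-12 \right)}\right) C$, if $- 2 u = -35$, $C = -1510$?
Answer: $- \frac{7615685}{4} \approx -1.9039 \cdot 10^{6}$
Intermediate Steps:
$h{\left(S,d \right)} = 0$ ($h{\left(S,d \right)} = 3 - 3 = 0$)
$s = - \frac{5}{2}$ ($s = - \frac{5 + 4 \cdot 0}{2} = - \frac{5 + 0}{2} = \left(- \frac{1}{2}\right) 5 = - \frac{5}{2} \approx -2.5$)
$u = \frac{35}{2}$ ($u = \left(- \frac{1}{2}\right) \left(-35\right) = \frac{35}{2} \approx 17.5$)
$O{\left(J \right)} = - \frac{\left(- \frac{5}{2} + J\right) \left(\frac{35}{2} + J\right)}{2}$ ($O{\left(J \right)} = - \frac{\left(J - \frac{5}{2}\right) \left(J + \frac{35}{2}\right)}{2} = - \frac{\left(- \frac{5}{2} + J\right) \left(\frac{35}{2} + J\right)}{2}$)
$\left(1221 + O{\left(-12 \right)}\right) C = \left(1221 - \left(- \frac{895}{8} + 72\right)\right) \left(-1510\right) = \left(1221 + \left(\frac{175}{8} + 90 - 72\right)\right) \left(-1510\right) = \left(1221 + \frac{319}{8}\right) \left(-1510\right) = \frac{10087}{8} \left(-1510\right) = - \frac{7615685}{4}$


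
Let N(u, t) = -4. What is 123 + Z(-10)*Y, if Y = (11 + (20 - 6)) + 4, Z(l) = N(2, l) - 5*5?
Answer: -718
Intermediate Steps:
Z(l) = -29 (Z(l) = -4 - 5*5 = -4 - 25 = -29)
Y = 29 (Y = (11 + 14) + 4 = 25 + 4 = 29)
123 + Z(-10)*Y = 123 - 29*29 = 123 - 841 = -718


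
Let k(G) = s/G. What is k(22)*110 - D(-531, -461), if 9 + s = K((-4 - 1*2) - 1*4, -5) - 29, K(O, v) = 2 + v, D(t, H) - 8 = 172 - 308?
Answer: -77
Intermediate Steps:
D(t, H) = -128 (D(t, H) = 8 + (172 - 308) = 8 - 136 = -128)
s = -41 (s = -9 + ((2 - 5) - 29) = -9 + (-3 - 29) = -9 - 32 = -41)
k(G) = -41/G
k(22)*110 - D(-531, -461) = -41/22*110 - 1*(-128) = -41*1/22*110 + 128 = -41/22*110 + 128 = -205 + 128 = -77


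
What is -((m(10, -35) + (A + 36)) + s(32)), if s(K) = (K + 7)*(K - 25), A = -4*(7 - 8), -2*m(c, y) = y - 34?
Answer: -695/2 ≈ -347.50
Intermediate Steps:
m(c, y) = 17 - y/2 (m(c, y) = -(y - 34)/2 = -(-34 + y)/2 = 17 - y/2)
A = 4 (A = -4*(-1) = 4)
s(K) = (-25 + K)*(7 + K) (s(K) = (7 + K)*(-25 + K) = (-25 + K)*(7 + K))
-((m(10, -35) + (A + 36)) + s(32)) = -(((17 - 1/2*(-35)) + (4 + 36)) + (-175 + 32**2 - 18*32)) = -(((17 + 35/2) + 40) + (-175 + 1024 - 576)) = -((69/2 + 40) + 273) = -(149/2 + 273) = -1*695/2 = -695/2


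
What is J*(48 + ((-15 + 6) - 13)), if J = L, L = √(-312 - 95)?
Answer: 26*I*√407 ≈ 524.53*I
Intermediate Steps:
L = I*√407 (L = √(-407) = I*√407 ≈ 20.174*I)
J = I*√407 ≈ 20.174*I
J*(48 + ((-15 + 6) - 13)) = (I*√407)*(48 + ((-15 + 6) - 13)) = (I*√407)*(48 + (-9 - 13)) = (I*√407)*(48 - 22) = (I*√407)*26 = 26*I*√407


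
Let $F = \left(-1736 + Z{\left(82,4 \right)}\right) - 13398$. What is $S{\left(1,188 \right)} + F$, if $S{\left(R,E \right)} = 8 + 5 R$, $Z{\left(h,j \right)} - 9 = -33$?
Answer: $-15145$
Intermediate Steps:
$Z{\left(h,j \right)} = -24$ ($Z{\left(h,j \right)} = 9 - 33 = -24$)
$F = -15158$ ($F = \left(-1736 - 24\right) - 13398 = -1760 - 13398 = -15158$)
$S{\left(1,188 \right)} + F = \left(8 + 5 \cdot 1\right) - 15158 = \left(8 + 5\right) - 15158 = 13 - 15158 = -15145$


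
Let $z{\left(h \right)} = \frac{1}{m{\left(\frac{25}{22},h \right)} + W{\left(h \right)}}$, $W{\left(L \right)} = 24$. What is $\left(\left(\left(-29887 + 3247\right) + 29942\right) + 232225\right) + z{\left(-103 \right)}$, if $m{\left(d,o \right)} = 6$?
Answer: $\frac{7065811}{30} \approx 2.3553 \cdot 10^{5}$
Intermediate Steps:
$z{\left(h \right)} = \frac{1}{30}$ ($z{\left(h \right)} = \frac{1}{6 + 24} = \frac{1}{30}$)
$\left(\left(\left(-29887 + 3247\right) + 29942\right) + 232225\right) + z{\left(-103 \right)} = \left(\left(\left(-29887 + 3247\right) + 29942\right) + 232225\right) + \frac{1}{30} = \left(\left(-26640 + 29942\right) + 232225\right) + \frac{1}{30} = \left(3302 + 232225\right) + \frac{1}{30} = 235527 + \frac{1}{30} = \frac{7065811}{30}$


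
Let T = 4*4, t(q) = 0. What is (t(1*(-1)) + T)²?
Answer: 256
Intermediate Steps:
T = 16
(t(1*(-1)) + T)² = (0 + 16)² = 16² = 256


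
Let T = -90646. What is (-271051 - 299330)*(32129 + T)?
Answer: 33376984977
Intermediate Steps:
(-271051 - 299330)*(32129 + T) = (-271051 - 299330)*(32129 - 90646) = -570381*(-58517) = 33376984977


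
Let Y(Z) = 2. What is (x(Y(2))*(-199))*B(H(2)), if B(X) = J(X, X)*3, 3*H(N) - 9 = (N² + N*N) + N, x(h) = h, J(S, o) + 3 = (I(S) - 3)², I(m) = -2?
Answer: -26268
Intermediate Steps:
J(S, o) = 22 (J(S, o) = -3 + (-2 - 3)² = -3 + (-5)² = -3 + 25 = 22)
H(N) = 3 + N/3 + 2*N²/3 (H(N) = 3 + ((N² + N*N) + N)/3 = 3 + ((N² + N²) + N)/3 = 3 + (2*N² + N)/3 = 3 + (N + 2*N²)/3 = 3 + (N/3 + 2*N²/3) = 3 + N/3 + 2*N²/3)
B(X) = 66 (B(X) = 22*3 = 66)
(x(Y(2))*(-199))*B(H(2)) = (2*(-199))*66 = -398*66 = -26268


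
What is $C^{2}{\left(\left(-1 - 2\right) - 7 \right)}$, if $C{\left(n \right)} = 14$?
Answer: $196$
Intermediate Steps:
$C^{2}{\left(\left(-1 - 2\right) - 7 \right)} = 14^{2} = 196$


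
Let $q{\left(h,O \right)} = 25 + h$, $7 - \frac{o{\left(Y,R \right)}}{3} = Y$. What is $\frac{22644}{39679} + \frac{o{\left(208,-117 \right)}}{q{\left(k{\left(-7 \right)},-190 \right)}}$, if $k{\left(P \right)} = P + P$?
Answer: $- \frac{23677353}{436469} \approx -54.247$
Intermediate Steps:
$o{\left(Y,R \right)} = 21 - 3 Y$
$k{\left(P \right)} = 2 P$
$\frac{22644}{39679} + \frac{o{\left(208,-117 \right)}}{q{\left(k{\left(-7 \right)},-190 \right)}} = \frac{22644}{39679} + \frac{21 - 624}{25 + 2 \left(-7\right)} = 22644 \cdot \frac{1}{39679} + \frac{21 - 624}{25 - 14} = \frac{22644}{39679} - \frac{603}{11} = - \frac{23677353}{436469}$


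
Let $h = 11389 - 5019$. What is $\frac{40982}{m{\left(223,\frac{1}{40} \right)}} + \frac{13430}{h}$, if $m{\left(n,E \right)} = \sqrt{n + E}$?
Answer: $\frac{1343}{637} + \frac{81964 \sqrt{89210}}{8921} \approx 2746.3$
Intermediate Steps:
$m{\left(n,E \right)} = \sqrt{E + n}$
$h = 6370$
$\frac{40982}{m{\left(223,\frac{1}{40} \right)}} + \frac{13430}{h} = \frac{40982}{\sqrt{\frac{1}{40} + 223}} + \frac{13430}{6370} = \frac{40982}{\sqrt{\frac{1}{40} + 223}} + 13430 \cdot \frac{1}{6370} = \frac{40982}{\sqrt{\frac{8921}{40}}} + \frac{1343}{637} = \frac{40982}{\frac{1}{20} \sqrt{89210}} + \frac{1343}{637} = 40982 \frac{2 \sqrt{89210}}{8921} + \frac{1343}{637} = \frac{81964 \sqrt{89210}}{8921} + \frac{1343}{637} = \frac{1343}{637} + \frac{81964 \sqrt{89210}}{8921}$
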